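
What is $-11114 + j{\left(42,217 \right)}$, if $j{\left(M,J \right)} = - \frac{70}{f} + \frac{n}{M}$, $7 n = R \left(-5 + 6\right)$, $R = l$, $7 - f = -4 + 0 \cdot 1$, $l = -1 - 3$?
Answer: $- \frac{17981650}{1617} \approx -11120.0$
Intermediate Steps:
$l = -4$ ($l = -1 - 3 = -4$)
$f = 11$ ($f = 7 - \left(-4 + 0 \cdot 1\right) = 7 - \left(-4 + 0\right) = 7 - -4 = 7 + 4 = 11$)
$R = -4$
$n = - \frac{4}{7}$ ($n = \frac{\left(-4\right) \left(-5 + 6\right)}{7} = \frac{\left(-4\right) 1}{7} = \frac{1}{7} \left(-4\right) = - \frac{4}{7} \approx -0.57143$)
$j{\left(M,J \right)} = - \frac{70}{11} - \frac{4}{7 M}$
$-11114 + j{\left(42,217 \right)} = -11114 + \frac{2 \left(-22 - 10290\right)}{77 \cdot 42} = -11114 + \frac{2}{77} \cdot \frac{1}{42} \left(-22 - 10290\right) = -11114 + \frac{2}{77} \cdot \frac{1}{42} \left(-10312\right) = -11114 - \frac{10312}{1617} = - \frac{17981650}{1617}$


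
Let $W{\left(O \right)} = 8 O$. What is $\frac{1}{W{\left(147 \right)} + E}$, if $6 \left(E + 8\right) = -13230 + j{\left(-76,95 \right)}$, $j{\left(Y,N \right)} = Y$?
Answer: $- \frac{3}{3149} \approx -0.00095268$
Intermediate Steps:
$E = - \frac{6677}{3}$ ($E = -8 + \frac{-13230 - 76}{6} = -8 + \frac{1}{6} \left(-13306\right) = -8 - \frac{6653}{3} = - \frac{6677}{3} \approx -2225.7$)
$\frac{1}{W{\left(147 \right)} + E} = \frac{1}{8 \cdot 147 - \frac{6677}{3}} = \frac{1}{1176 - \frac{6677}{3}} = \frac{1}{- \frac{3149}{3}} = - \frac{3}{3149}$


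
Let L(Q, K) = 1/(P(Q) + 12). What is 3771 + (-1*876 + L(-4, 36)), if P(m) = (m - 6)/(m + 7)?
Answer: 75273/26 ≈ 2895.1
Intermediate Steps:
P(m) = (-6 + m)/(7 + m)
L(Q, K) = 1/(12 + (-6 + Q)/(7 + Q)) (L(Q, K) = 1/((-6 + Q)/(7 + Q) + 12) = 1/(12 + (-6 + Q)/(7 + Q)))
3771 + (-1*876 + L(-4, 36)) = 3771 + (-1*876 + (7 - 4)/(13*(6 - 4))) = 3771 + (-876 + (1/13)*3/2) = 3771 + (-876 + (1/13)*(½)*3) = 3771 + (-876 + 3/26) = 3771 - 22773/26 = 75273/26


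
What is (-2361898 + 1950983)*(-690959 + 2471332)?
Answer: -731581971295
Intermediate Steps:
(-2361898 + 1950983)*(-690959 + 2471332) = -410915*1780373 = -731581971295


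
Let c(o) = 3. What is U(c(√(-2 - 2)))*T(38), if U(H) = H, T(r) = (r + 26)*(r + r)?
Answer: 14592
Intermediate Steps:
T(r) = 2*r*(26 + r) (T(r) = (26 + r)*(2*r) = 2*r*(26 + r))
U(c(√(-2 - 2)))*T(38) = 3*(2*38*(26 + 38)) = 3*(2*38*64) = 3*4864 = 14592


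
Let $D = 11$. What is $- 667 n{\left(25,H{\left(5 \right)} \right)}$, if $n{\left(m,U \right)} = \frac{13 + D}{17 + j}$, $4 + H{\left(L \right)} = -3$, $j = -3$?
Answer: $- \frac{8004}{7} \approx -1143.4$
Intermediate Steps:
$H{\left(L \right)} = -7$ ($H{\left(L \right)} = -4 - 3 = -7$)
$n{\left(m,U \right)} = \frac{12}{7}$ ($n{\left(m,U \right)} = \frac{13 + 11}{17 - 3} = \frac{24}{14} = 24 \cdot \frac{1}{14} = \frac{12}{7}$)
$- 667 n{\left(25,H{\left(5 \right)} \right)} = \left(-667\right) \frac{12}{7} = - \frac{8004}{7}$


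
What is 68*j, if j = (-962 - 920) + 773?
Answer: -75412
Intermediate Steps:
j = -1109 (j = -1882 + 773 = -1109)
68*j = 68*(-1109) = -75412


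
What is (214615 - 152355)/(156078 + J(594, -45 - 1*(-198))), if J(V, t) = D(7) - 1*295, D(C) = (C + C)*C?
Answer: 5660/14171 ≈ 0.39941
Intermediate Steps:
D(C) = 2*C² (D(C) = (2*C)*C = 2*C²)
J(V, t) = -197 (J(V, t) = 2*7² - 1*295 = 2*49 - 295 = 98 - 295 = -197)
(214615 - 152355)/(156078 + J(594, -45 - 1*(-198))) = (214615 - 152355)/(156078 - 197) = 62260/155881 = 62260*(1/155881) = 5660/14171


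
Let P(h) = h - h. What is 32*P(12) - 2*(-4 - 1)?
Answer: 10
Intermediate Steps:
P(h) = 0
32*P(12) - 2*(-4 - 1) = 32*0 - 2*(-4 - 1) = 0 - 2*(-5) = 0 + 10 = 10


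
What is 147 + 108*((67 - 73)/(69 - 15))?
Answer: 135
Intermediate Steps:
147 + 108*((67 - 73)/(69 - 15)) = 147 + 108*(-6/54) = 147 + 108*(-6*1/54) = 147 + 108*(-⅑) = 147 - 12 = 135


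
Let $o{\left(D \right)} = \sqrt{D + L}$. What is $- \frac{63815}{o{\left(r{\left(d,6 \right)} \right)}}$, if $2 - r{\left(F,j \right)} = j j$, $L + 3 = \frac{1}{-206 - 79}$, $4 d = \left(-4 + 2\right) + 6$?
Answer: $\frac{63815 i \sqrt{3005610}}{10546} \approx 10491.0 i$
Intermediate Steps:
$d = 1$ ($d = \frac{\left(-4 + 2\right) + 6}{4} = \frac{-2 + 6}{4} = \frac{1}{4} \cdot 4 = 1$)
$L = - \frac{856}{285}$ ($L = -3 + \frac{1}{-206 - 79} = -3 + \frac{1}{-285} = -3 - \frac{1}{285} = - \frac{856}{285} \approx -3.0035$)
$r{\left(F,j \right)} = 2 - j^{2}$ ($r{\left(F,j \right)} = 2 - j j = 2 - j^{2}$)
$o{\left(D \right)} = \sqrt{- \frac{856}{285} + D}$ ($o{\left(D \right)} = \sqrt{D - \frac{856}{285}} = \sqrt{- \frac{856}{285} + D}$)
$- \frac{63815}{o{\left(r{\left(d,6 \right)} \right)}} = - \frac{63815}{\frac{1}{285} \sqrt{-243960 + 81225 \left(2 - 6^{2}\right)}} = - \frac{63815}{\frac{1}{285} \sqrt{-243960 + 81225 \left(2 - 36\right)}} = - \frac{63815}{\frac{1}{285} \sqrt{-243960 + 81225 \left(-34\right)}} = - \frac{63815}{\frac{1}{285} \sqrt{-243960 - 2761650}} = - \frac{63815}{\frac{1}{285} \sqrt{-3005610}} = - \frac{63815}{\frac{1}{285} i \sqrt{3005610}} = - 63815 \left(- \frac{i \sqrt{3005610}}{10546}\right) = \frac{63815 i \sqrt{3005610}}{10546}$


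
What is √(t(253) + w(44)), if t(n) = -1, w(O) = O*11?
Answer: √483 ≈ 21.977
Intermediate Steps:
w(O) = 11*O
√(t(253) + w(44)) = √(-1 + 11*44) = √(-1 + 484) = √483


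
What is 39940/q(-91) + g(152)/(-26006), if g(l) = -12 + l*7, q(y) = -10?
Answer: -51934508/13003 ≈ -3994.0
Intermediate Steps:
g(l) = -12 + 7*l
39940/q(-91) + g(152)/(-26006) = 39940/(-10) + (-12 + 7*152)/(-26006) = 39940*(-⅒) + (-12 + 1064)*(-1/26006) = -3994 + 1052*(-1/26006) = -3994 - 526/13003 = -51934508/13003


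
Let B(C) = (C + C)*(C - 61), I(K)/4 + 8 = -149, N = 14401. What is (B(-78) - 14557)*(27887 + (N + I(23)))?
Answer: 296910820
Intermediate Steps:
I(K) = -628 (I(K) = -32 + 4*(-149) = -32 - 596 = -628)
B(C) = 2*C*(-61 + C) (B(C) = (2*C)*(-61 + C) = 2*C*(-61 + C))
(B(-78) - 14557)*(27887 + (N + I(23))) = (2*(-78)*(-61 - 78) - 14557)*(27887 + (14401 - 628)) = (2*(-78)*(-139) - 14557)*(27887 + 13773) = (21684 - 14557)*41660 = 7127*41660 = 296910820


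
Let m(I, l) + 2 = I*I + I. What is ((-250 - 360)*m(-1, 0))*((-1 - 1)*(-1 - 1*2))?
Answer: 7320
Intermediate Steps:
m(I, l) = -2 + I + I² (m(I, l) = -2 + (I*I + I) = -2 + (I² + I) = -2 + (I + I²) = -2 + I + I²)
((-250 - 360)*m(-1, 0))*((-1 - 1)*(-1 - 1*2)) = ((-250 - 360)*(-2 - 1 + (-1)²))*((-1 - 1)*(-1 - 1*2)) = (-610*(-2 - 1 + 1))*(-2*(-1 - 2)) = (-610*(-2))*(-2*(-3)) = 1220*6 = 7320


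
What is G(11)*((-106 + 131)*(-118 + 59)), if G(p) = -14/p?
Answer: 20650/11 ≈ 1877.3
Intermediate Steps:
G(11)*((-106 + 131)*(-118 + 59)) = (-14/11)*((-106 + 131)*(-118 + 59)) = (-14*1/11)*(25*(-59)) = -14/11*(-1475) = 20650/11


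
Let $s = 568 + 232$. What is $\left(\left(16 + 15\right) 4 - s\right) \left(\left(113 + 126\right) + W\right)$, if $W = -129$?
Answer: $-74360$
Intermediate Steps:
$s = 800$
$\left(\left(16 + 15\right) 4 - s\right) \left(\left(113 + 126\right) + W\right) = \left(\left(16 + 15\right) 4 - 800\right) \left(\left(113 + 126\right) - 129\right) = \left(31 \cdot 4 - 800\right) \left(239 - 129\right) = \left(124 - 800\right) 110 = \left(-676\right) 110 = -74360$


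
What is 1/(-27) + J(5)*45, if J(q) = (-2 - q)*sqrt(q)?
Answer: -1/27 - 315*sqrt(5) ≈ -704.40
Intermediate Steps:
J(q) = sqrt(q)*(-2 - q)
1/(-27) + J(5)*45 = 1/(-27) + (sqrt(5)*(-2 - 1*5))*45 = -1/27 + (sqrt(5)*(-2 - 5))*45 = -1/27 + (sqrt(5)*(-7))*45 = -1/27 - 7*sqrt(5)*45 = -1/27 - 315*sqrt(5)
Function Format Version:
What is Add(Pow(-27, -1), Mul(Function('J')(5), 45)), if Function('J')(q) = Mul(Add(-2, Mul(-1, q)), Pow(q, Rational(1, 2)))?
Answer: Add(Rational(-1, 27), Mul(-315, Pow(5, Rational(1, 2)))) ≈ -704.40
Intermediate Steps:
Function('J')(q) = Mul(Pow(q, Rational(1, 2)), Add(-2, Mul(-1, q)))
Add(Pow(-27, -1), Mul(Function('J')(5), 45)) = Add(Pow(-27, -1), Mul(Mul(Pow(5, Rational(1, 2)), Add(-2, Mul(-1, 5))), 45)) = Add(Rational(-1, 27), Mul(Mul(Pow(5, Rational(1, 2)), Add(-2, -5)), 45)) = Add(Rational(-1, 27), Mul(Mul(Pow(5, Rational(1, 2)), -7), 45)) = Add(Rational(-1, 27), Mul(Mul(-7, Pow(5, Rational(1, 2))), 45)) = Add(Rational(-1, 27), Mul(-315, Pow(5, Rational(1, 2))))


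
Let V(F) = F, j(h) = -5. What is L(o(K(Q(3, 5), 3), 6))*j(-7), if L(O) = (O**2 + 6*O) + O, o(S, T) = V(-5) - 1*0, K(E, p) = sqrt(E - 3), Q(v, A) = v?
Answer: 50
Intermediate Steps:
K(E, p) = sqrt(-3 + E)
o(S, T) = -5 (o(S, T) = -5 - 1*0 = -5 + 0 = -5)
L(O) = O**2 + 7*O
L(o(K(Q(3, 5), 3), 6))*j(-7) = -5*(7 - 5)*(-5) = -5*2*(-5) = -10*(-5) = 50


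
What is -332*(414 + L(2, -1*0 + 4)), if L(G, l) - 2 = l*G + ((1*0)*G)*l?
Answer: -140768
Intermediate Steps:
L(G, l) = 2 + G*l (L(G, l) = 2 + (l*G + ((1*0)*G)*l) = 2 + (G*l + (0*G)*l) = 2 + (G*l + 0*l) = 2 + (G*l + 0) = 2 + G*l)
-332*(414 + L(2, -1*0 + 4)) = -332*(414 + (2 + 2*(-1*0 + 4))) = -332*(414 + (2 + 2*(0 + 4))) = -332*(414 + (2 + 2*4)) = -332*(414 + (2 + 8)) = -332*(414 + 10) = -332*424 = -140768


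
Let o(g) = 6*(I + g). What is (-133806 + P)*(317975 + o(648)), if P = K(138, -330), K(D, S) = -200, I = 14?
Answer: -43142829682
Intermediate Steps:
P = -200
o(g) = 84 + 6*g (o(g) = 6*(14 + g) = 84 + 6*g)
(-133806 + P)*(317975 + o(648)) = (-133806 - 200)*(317975 + (84 + 6*648)) = -134006*(317975 + (84 + 3888)) = -134006*(317975 + 3972) = -134006*321947 = -43142829682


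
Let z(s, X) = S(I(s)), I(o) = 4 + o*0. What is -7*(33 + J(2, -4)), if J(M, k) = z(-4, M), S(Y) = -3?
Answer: -210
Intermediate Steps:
I(o) = 4 (I(o) = 4 + 0 = 4)
z(s, X) = -3
J(M, k) = -3
-7*(33 + J(2, -4)) = -7*(33 - 3) = -7*30 = -210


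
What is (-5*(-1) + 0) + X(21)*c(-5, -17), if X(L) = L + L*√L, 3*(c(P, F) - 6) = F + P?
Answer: -23 - 28*√21 ≈ -151.31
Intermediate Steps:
c(P, F) = 6 + F/3 + P/3 (c(P, F) = 6 + (F + P)/3 = 6 + (F/3 + P/3) = 6 + F/3 + P/3)
X(L) = L + L^(3/2)
(-5*(-1) + 0) + X(21)*c(-5, -17) = (-5*(-1) + 0) + (21 + 21^(3/2))*(6 + (⅓)*(-17) + (⅓)*(-5)) = (5 + 0) + (21 + 21*√21)*(6 - 17/3 - 5/3) = 5 + (21 + 21*√21)*(-4/3) = 5 + (-28 - 28*√21) = -23 - 28*√21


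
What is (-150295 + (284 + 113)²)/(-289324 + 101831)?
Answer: -7314/187493 ≈ -0.039009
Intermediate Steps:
(-150295 + (284 + 113)²)/(-289324 + 101831) = (-150295 + 397²)/(-187493) = (-150295 + 157609)*(-1/187493) = 7314*(-1/187493) = -7314/187493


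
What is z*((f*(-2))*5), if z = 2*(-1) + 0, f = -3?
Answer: -60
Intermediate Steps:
z = -2 (z = -2 + 0 = -2)
z*((f*(-2))*5) = -2*(-3*(-2))*5 = -12*5 = -2*30 = -60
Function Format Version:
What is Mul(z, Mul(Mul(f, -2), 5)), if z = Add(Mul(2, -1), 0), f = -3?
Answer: -60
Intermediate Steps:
z = -2 (z = Add(-2, 0) = -2)
Mul(z, Mul(Mul(f, -2), 5)) = Mul(-2, Mul(Mul(-3, -2), 5)) = Mul(-2, Mul(6, 5)) = Mul(-2, 30) = -60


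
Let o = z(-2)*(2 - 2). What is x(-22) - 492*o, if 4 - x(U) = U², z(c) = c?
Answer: -480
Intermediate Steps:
x(U) = 4 - U²
o = 0 (o = -2*(2 - 2) = -2*0 = 0)
x(-22) - 492*o = (4 - 1*(-22)²) - 492*0 = (4 - 1*484) + 0 = (4 - 484) + 0 = -480 + 0 = -480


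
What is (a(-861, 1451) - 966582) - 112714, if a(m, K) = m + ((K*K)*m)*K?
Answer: -2630301708868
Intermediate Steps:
a(m, K) = m + m*K**3 (a(m, K) = m + (K**2*m)*K = m + (m*K**2)*K = m + m*K**3)
(a(-861, 1451) - 966582) - 112714 = (-861*(1 + 1451**3) - 966582) - 112714 = (-861*(1 + 3054936851) - 966582) - 112714 = (-861*3054936852 - 966582) - 112714 = (-2630300629572 - 966582) - 112714 = -2630301596154 - 112714 = -2630301708868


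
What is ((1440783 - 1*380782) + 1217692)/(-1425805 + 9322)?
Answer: -253077/157387 ≈ -1.6080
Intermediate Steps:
((1440783 - 1*380782) + 1217692)/(-1425805 + 9322) = ((1440783 - 380782) + 1217692)/(-1416483) = (1060001 + 1217692)*(-1/1416483) = 2277693*(-1/1416483) = -253077/157387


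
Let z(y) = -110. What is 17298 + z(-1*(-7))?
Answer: 17188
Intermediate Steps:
17298 + z(-1*(-7)) = 17298 - 110 = 17188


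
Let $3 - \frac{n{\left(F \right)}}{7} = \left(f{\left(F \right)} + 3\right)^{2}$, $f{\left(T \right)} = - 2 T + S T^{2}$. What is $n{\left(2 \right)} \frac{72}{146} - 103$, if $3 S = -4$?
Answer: $- \frac{16871}{73} \approx -231.11$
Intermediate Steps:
$S = - \frac{4}{3}$ ($S = \frac{1}{3} \left(-4\right) = - \frac{4}{3} \approx -1.3333$)
$f{\left(T \right)} = - 2 T - \frac{4 T^{2}}{3}$
$n{\left(F \right)} = 21 - 7 \left(3 - \frac{2 F \left(3 + 2 F\right)}{3}\right)^{2}$ ($n{\left(F \right)} = 21 - 7 \left(- \frac{2 F \left(3 + 2 F\right)}{3} + 3\right)^{2} = 21 - 7 \left(3 - \frac{2 F \left(3 + 2 F\right)}{3}\right)^{2}$)
$n{\left(2 \right)} \frac{72}{146} - 103 = \left(21 - \frac{7 \left(-9 + 2 \cdot 2 \left(3 + 2 \cdot 2\right)\right)^{2}}{9}\right) \frac{72}{146} - 103 = \left(21 - \frac{7 \left(-9 + 2 \cdot 2 \left(3 + 4\right)\right)^{2}}{9}\right) 72 \cdot \frac{1}{146} - 103 = \left(21 - \frac{7 \left(-9 + 2 \cdot 2 \cdot 7\right)^{2}}{9}\right) \frac{36}{73} - 103 = \left(21 - \frac{7 \left(-9 + 28\right)^{2}}{9}\right) \frac{36}{73} - 103 = \left(21 - \frac{7 \cdot 19^{2}}{9}\right) \frac{36}{73} - 103 = \left(21 - \frac{2527}{9}\right) \frac{36}{73} - 103 = \left(- \frac{2338}{9}\right) \frac{36}{73} - 103 = - \frac{9352}{73} - 103 = - \frac{16871}{73}$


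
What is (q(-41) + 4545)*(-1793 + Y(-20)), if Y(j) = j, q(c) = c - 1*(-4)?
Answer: -8173004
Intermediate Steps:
q(c) = 4 + c (q(c) = c + 4 = 4 + c)
(q(-41) + 4545)*(-1793 + Y(-20)) = ((4 - 41) + 4545)*(-1793 - 20) = (-37 + 4545)*(-1813) = 4508*(-1813) = -8173004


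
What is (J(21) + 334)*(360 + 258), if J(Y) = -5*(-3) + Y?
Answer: 228660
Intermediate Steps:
J(Y) = 15 + Y
(J(21) + 334)*(360 + 258) = ((15 + 21) + 334)*(360 + 258) = (36 + 334)*618 = 370*618 = 228660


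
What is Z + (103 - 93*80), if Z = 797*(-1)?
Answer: -8134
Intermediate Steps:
Z = -797
Z + (103 - 93*80) = -797 + (103 - 93*80) = -797 + (103 - 7440) = -797 - 7337 = -8134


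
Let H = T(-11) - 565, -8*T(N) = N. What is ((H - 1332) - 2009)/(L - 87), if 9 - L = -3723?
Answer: -31237/29160 ≈ -1.0712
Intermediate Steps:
L = 3732 (L = 9 - 1*(-3723) = 9 + 3723 = 3732)
T(N) = -N/8
H = -4509/8 (H = -⅛*(-11) - 565 = 11/8 - 565 = -4509/8 ≈ -563.63)
((H - 1332) - 2009)/(L - 87) = ((-4509/8 - 1332) - 2009)/(3732 - 87) = (-15165/8 - 2009)/3645 = -31237/8*1/3645 = -31237/29160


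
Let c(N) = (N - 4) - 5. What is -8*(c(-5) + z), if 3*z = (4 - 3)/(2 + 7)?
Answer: 3016/27 ≈ 111.70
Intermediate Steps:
c(N) = -9 + N (c(N) = (-4 + N) - 5 = -9 + N)
z = 1/27 (z = ((4 - 3)/(2 + 7))/3 = (1/9)/3 = (1*(⅑))/3 = (⅓)*(⅑) = 1/27 ≈ 0.037037)
-8*(c(-5) + z) = -8*((-9 - 5) + 1/27) = -8*(-14 + 1/27) = -8*(-377/27) = 3016/27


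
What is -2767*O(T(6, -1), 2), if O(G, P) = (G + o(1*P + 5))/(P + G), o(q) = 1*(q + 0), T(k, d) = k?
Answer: -35971/8 ≈ -4496.4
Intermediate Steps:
o(q) = q (o(q) = 1*q = q)
O(G, P) = (5 + G + P)/(G + P) (O(G, P) = (G + (1*P + 5))/(P + G) = (G + (P + 5))/(G + P) = (G + (5 + P))/(G + P) = (5 + G + P)/(G + P))
-2767*O(T(6, -1), 2) = -2767*(5 + 6 + 2)/(6 + 2) = -2767*13/8 = -35971/8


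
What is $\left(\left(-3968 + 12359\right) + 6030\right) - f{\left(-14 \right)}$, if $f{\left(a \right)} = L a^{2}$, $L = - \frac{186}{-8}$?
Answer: $9864$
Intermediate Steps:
$L = \frac{93}{4}$ ($L = \left(-186\right) \left(- \frac{1}{8}\right) = \frac{93}{4} \approx 23.25$)
$f{\left(a \right)} = \frac{93 a^{2}}{4}$
$\left(\left(-3968 + 12359\right) + 6030\right) - f{\left(-14 \right)} = \left(\left(-3968 + 12359\right) + 6030\right) - \frac{93 \left(-14\right)^{2}}{4} = \left(8391 + 6030\right) - \frac{93}{4} \cdot 196 = 14421 - 4557 = 9864$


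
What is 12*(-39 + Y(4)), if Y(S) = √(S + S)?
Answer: -468 + 24*√2 ≈ -434.06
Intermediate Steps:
Y(S) = √2*√S (Y(S) = √(2*S) = √2*√S)
12*(-39 + Y(4)) = 12*(-39 + √2*√4) = 12*(-39 + √2*2) = 12*(-39 + 2*√2) = -468 + 24*√2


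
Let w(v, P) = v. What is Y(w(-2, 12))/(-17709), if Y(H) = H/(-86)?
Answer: -1/761487 ≈ -1.3132e-6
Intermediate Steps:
Y(H) = -H/86 (Y(H) = H*(-1/86) = -H/86)
Y(w(-2, 12))/(-17709) = -1/86*(-2)/(-17709) = (1/43)*(-1/17709) = -1/761487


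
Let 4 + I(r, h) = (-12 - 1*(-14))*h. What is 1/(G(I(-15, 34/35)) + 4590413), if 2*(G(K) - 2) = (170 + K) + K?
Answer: 35/160667428 ≈ 2.1784e-7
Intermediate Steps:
I(r, h) = -4 + 2*h (I(r, h) = -4 + (-12 - 1*(-14))*h = -4 + (-12 + 14)*h = -4 + 2*h)
G(K) = 87 + K (G(K) = 2 + ((170 + K) + K)/2 = 2 + (170 + 2*K)/2 = 2 + (85 + K) = 87 + K)
1/(G(I(-15, 34/35)) + 4590413) = 1/((87 + (-4 + 2*(34/35))) + 4590413) = 1/((87 + (-4 + 68/35)) + 4590413) = 1/((87 - 72/35) + 4590413) = 1/(2973/35 + 4590413) = 1/(160667428/35) = 35/160667428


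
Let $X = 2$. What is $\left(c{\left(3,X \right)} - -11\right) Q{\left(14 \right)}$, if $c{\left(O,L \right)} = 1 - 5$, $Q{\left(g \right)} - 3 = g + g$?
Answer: $217$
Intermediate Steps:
$Q{\left(g \right)} = 3 + 2 g$ ($Q{\left(g \right)} = 3 + \left(g + g\right) = 3 + 2 g$)
$c{\left(O,L \right)} = -4$ ($c{\left(O,L \right)} = 1 - 5 = -4$)
$\left(c{\left(3,X \right)} - -11\right) Q{\left(14 \right)} = \left(-4 - -11\right) \left(3 + 2 \cdot 14\right) = \left(-4 + 11\right) \left(3 + 28\right) = 7 \cdot 31 = 217$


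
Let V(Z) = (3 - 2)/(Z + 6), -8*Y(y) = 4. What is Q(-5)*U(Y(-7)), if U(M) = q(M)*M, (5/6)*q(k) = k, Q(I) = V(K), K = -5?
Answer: 3/10 ≈ 0.30000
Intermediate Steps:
Y(y) = -1/2 (Y(y) = -1/8*4 = -1/2)
V(Z) = 1/(6 + Z)
Q(I) = 1 (Q(I) = 1/(6 - 5) = 1/1 = 1)
q(k) = 6*k/5
U(M) = 6*M**2/5 (U(M) = (6*M/5)*M = 6*M**2/5)
Q(-5)*U(Y(-7)) = 1*(6*(-1/2)**2/5) = 1*((6/5)*(1/4)) = 1*(3/10) = 3/10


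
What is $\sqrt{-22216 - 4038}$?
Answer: $i \sqrt{26254} \approx 162.03 i$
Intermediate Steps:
$\sqrt{-22216 - 4038} = \sqrt{-26254} = i \sqrt{26254}$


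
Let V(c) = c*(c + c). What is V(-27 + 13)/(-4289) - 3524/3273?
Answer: -16397452/14037897 ≈ -1.1681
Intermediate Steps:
V(c) = 2*c² (V(c) = c*(2*c) = 2*c²)
V(-27 + 13)/(-4289) - 3524/3273 = (2*(-27 + 13)²)/(-4289) - 3524/3273 = (2*(-14)²)*(-1/4289) - 3524*1/3273 = (2*196)*(-1/4289) - 3524/3273 = 392*(-1/4289) - 3524/3273 = -392/4289 - 3524/3273 = -16397452/14037897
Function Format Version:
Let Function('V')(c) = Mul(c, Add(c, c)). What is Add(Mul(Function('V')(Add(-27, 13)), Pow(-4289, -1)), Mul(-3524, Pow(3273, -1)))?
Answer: Rational(-16397452, 14037897) ≈ -1.1681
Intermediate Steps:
Function('V')(c) = Mul(2, Pow(c, 2)) (Function('V')(c) = Mul(c, Mul(2, c)) = Mul(2, Pow(c, 2)))
Add(Mul(Function('V')(Add(-27, 13)), Pow(-4289, -1)), Mul(-3524, Pow(3273, -1))) = Add(Mul(Mul(2, Pow(Add(-27, 13), 2)), Pow(-4289, -1)), Mul(-3524, Pow(3273, -1))) = Add(Mul(Mul(2, Pow(-14, 2)), Rational(-1, 4289)), Mul(-3524, Rational(1, 3273))) = Add(Mul(Mul(2, 196), Rational(-1, 4289)), Rational(-3524, 3273)) = Add(Mul(392, Rational(-1, 4289)), Rational(-3524, 3273)) = Add(Rational(-392, 4289), Rational(-3524, 3273)) = Rational(-16397452, 14037897)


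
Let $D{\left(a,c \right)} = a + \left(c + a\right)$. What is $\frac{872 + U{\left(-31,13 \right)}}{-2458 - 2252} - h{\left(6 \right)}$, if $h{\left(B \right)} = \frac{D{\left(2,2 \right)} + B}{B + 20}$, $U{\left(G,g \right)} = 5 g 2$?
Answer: $- \frac{6881}{10205} \approx -0.67428$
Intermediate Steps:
$D{\left(a,c \right)} = c + 2 a$ ($D{\left(a,c \right)} = a + \left(a + c\right) = c + 2 a$)
$U{\left(G,g \right)} = 10 g$
$h{\left(B \right)} = \frac{6 + B}{20 + B}$ ($h{\left(B \right)} = \frac{\left(2 + 2 \cdot 2\right) + B}{B + 20} = \frac{\left(2 + 4\right) + B}{20 + B} = \frac{6 + B}{20 + B}$)
$\frac{872 + U{\left(-31,13 \right)}}{-2458 - 2252} - h{\left(6 \right)} = \frac{872 + 10 \cdot 13}{-2458 - 2252} - \frac{6 + 6}{20 + 6} = \frac{872 + 130}{-4710} - \frac{1}{26} \cdot 12 = 1002 \left(- \frac{1}{4710}\right) - \frac{1}{26} \cdot 12 = - \frac{167}{785} - \frac{6}{13} = - \frac{6881}{10205}$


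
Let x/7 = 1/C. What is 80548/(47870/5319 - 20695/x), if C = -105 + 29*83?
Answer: -749760921/63349059955 ≈ -0.011835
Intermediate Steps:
C = 2302 (C = -105 + 2407 = 2302)
x = 7/2302 ≈ 0.0030408
80548/(47870/5319 - 20695/x) = 80548/(47870/5319 - 20695/7/2302) = 80548/(47870*(1/5319) - 20695*2302/7) = 80548/(47870/5319 - 47639890/7) = 80548/(-253396239820/37233) = 80548*(-37233/253396239820) = -749760921/63349059955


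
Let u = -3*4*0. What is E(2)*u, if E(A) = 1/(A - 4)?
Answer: 0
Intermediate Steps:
E(A) = 1/(-4 + A)
u = 0 (u = -12*0 = 0)
E(2)*u = 0/(-4 + 2) = 0/(-2) = -1/2*0 = 0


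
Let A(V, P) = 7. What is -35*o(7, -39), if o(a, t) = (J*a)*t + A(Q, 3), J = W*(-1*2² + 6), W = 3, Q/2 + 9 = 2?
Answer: 57085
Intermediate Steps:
Q = -14 (Q = -18 + 2*2 = -18 + 4 = -14)
J = 6 (J = 3*(-1*2² + 6) = 3*(-1*4 + 6) = 3*(-4 + 6) = 3*2 = 6)
o(a, t) = 7 + 6*a*t (o(a, t) = (6*a)*t + 7 = 6*a*t + 7 = 7 + 6*a*t)
-35*o(7, -39) = -35*(7 + 6*7*(-39)) = -35*(7 - 1638) = -35*(-1631) = 57085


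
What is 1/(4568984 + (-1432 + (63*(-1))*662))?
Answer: 1/4525846 ≈ 2.2095e-7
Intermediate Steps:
1/(4568984 + (-1432 + (63*(-1))*662)) = 1/(4568984 + (-1432 - 63*662)) = 1/(4568984 + (-1432 - 41706)) = 1/(4568984 - 43138) = 1/4525846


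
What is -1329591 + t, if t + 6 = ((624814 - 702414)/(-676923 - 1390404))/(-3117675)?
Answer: -342783599601652937/257810148189 ≈ -1.3296e+6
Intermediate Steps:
t = -1546860892238/257810148189 (t = -6 + ((624814 - 702414)/(-676923 - 1390404))/(-3117675) = -6 - 77600/(-2067327)*(-1/3117675) = -6 - 77600*(-1/2067327)*(-1/3117675) = -6 + (77600/2067327)*(-1/3117675) = -6 - 3104/257810148189 = -1546860892238/257810148189 ≈ -6.0000)
-1329591 + t = -1329591 - 1546860892238/257810148189 = -342783599601652937/257810148189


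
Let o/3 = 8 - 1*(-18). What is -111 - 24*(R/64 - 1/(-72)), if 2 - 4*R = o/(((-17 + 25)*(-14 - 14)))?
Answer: -1199423/10752 ≈ -111.55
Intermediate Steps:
o = 78 (o = 3*(8 - 1*(-18)) = 3*(8 + 18) = 3*26 = 78)
R = 263/448 (R = ½ - 39/(2*((-17 + 25)*(-14 - 14))) = ½ - 39/(2*(8*(-28))) = ½ - 39/(2*(-224)) = ½ - 39*(-1)/(2*224) = ½ - ¼*(-39/112) = ½ + 39/448 = 263/448 ≈ 0.58705)
-111 - 24*(R/64 - 1/(-72)) = -111 - 24*((263/448)/64 - 1/(-72)) = -111 - 24*((263/448)*(1/64) - 1*(-1/72)) = -111 - 24*(263/28672 + 1/72) = -111 - 24*5951/258048 = -111 - 5951/10752 = -1199423/10752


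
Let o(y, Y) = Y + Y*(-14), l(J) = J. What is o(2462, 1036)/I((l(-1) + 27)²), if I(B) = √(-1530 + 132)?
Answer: 6734*I*√1398/699 ≈ 360.21*I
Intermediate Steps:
o(y, Y) = -13*Y (o(y, Y) = Y - 14*Y = -13*Y)
I(B) = I*√1398 (I(B) = √(-1398) = I*√1398)
o(2462, 1036)/I((l(-1) + 27)²) = (-13*1036)/((I*√1398)) = -(-6734)*I*√1398/699 = 6734*I*√1398/699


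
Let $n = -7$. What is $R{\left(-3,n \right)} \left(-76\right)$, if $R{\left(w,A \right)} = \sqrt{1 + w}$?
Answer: $- 76 i \sqrt{2} \approx - 107.48 i$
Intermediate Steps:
$R{\left(-3,n \right)} \left(-76\right) = \sqrt{1 - 3} \left(-76\right) = \sqrt{-2} \left(-76\right) = i \sqrt{2} \left(-76\right) = - 76 i \sqrt{2}$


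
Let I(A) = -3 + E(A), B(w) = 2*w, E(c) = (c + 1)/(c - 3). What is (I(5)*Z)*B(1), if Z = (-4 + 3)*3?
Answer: 0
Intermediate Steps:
E(c) = (1 + c)/(-3 + c)
Z = -3 (Z = -1*3 = -3)
I(A) = -3 + (1 + A)/(-3 + A)
(I(5)*Z)*B(1) = ((2*(5 - 1*5)/(-3 + 5))*(-3))*(2*1) = ((2*(5 - 5)/2)*(-3))*2 = ((2*(½)*0)*(-3))*2 = (0*(-3))*2 = 0*2 = 0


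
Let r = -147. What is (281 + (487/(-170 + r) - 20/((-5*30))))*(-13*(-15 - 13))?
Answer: 483932176/4755 ≈ 1.0177e+5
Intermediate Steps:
(281 + (487/(-170 + r) - 20/((-5*30))))*(-13*(-15 - 13)) = (281 + (487/(-170 - 147) - 20/((-5*30))))*(-13*(-15 - 13)) = (281 + (487/(-317) - 20/(-150)))*(-13*(-28)) = (281 + (487*(-1/317) - 20*(-1/150)))*364 = (281 + (-487/317 + 2/15))*364 = (281 - 6671/4755)*364 = (1329484/4755)*364 = 483932176/4755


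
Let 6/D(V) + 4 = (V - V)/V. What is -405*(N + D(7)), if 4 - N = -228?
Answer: -186705/2 ≈ -93353.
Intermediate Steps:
N = 232 (N = 4 - 1*(-228) = 4 + 228 = 232)
D(V) = -3/2 (D(V) = 6/(-4 + (V - V)/V) = 6/(-4 + 0/V) = 6/(-4 + 0) = 6/(-4) = 6*(-1/4) = -3/2)
-405*(N + D(7)) = -405*(232 - 3/2) = -405*461/2 = -186705/2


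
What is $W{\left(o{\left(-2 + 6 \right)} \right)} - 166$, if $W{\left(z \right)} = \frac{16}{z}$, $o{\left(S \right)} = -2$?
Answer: $-174$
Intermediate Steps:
$W{\left(o{\left(-2 + 6 \right)} \right)} - 166 = \frac{16}{-2} - 166 = 16 \left(- \frac{1}{2}\right) - 166 = -8 - 166 = -174$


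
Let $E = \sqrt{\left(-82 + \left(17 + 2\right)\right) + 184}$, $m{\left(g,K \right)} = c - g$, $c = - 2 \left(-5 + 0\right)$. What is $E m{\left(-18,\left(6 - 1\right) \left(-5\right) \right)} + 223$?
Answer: $531$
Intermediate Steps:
$c = 10$ ($c = \left(-2\right) \left(-5\right) = 10$)
$m{\left(g,K \right)} = 10 - g$
$E = 11$ ($E = \sqrt{\left(-82 + 19\right) + 184} = \sqrt{-63 + 184} = \sqrt{121} = 11$)
$E m{\left(-18,\left(6 - 1\right) \left(-5\right) \right)} + 223 = 11 \left(10 - -18\right) + 223 = 11 \left(10 + 18\right) + 223 = 11 \cdot 28 + 223 = 308 + 223 = 531$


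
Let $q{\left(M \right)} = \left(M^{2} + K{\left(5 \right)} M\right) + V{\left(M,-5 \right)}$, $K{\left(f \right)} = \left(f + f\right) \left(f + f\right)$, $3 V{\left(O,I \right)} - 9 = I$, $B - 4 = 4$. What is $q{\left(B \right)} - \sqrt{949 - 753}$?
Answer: $\frac{2554}{3} \approx 851.33$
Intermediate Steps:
$B = 8$ ($B = 4 + 4 = 8$)
$V{\left(O,I \right)} = 3 + \frac{I}{3}$
$K{\left(f \right)} = 4 f^{2}$ ($K{\left(f \right)} = 2 f 2 f = 4 f^{2}$)
$q{\left(M \right)} = \frac{4}{3} + M^{2} + 100 M$ ($q{\left(M \right)} = \left(M^{2} + 4 \cdot 5^{2} M\right) + \left(3 + \frac{1}{3} \left(-5\right)\right) = \left(M^{2} + 4 \cdot 25 M\right) + \left(3 - \frac{5}{3}\right) = \left(M^{2} + 100 M\right) + \frac{4}{3} = \frac{4}{3} + M^{2} + 100 M$)
$q{\left(B \right)} - \sqrt{949 - 753} = \left(\frac{4}{3} + 8^{2} + 100 \cdot 8\right) - \sqrt{949 - 753} = \left(\frac{4}{3} + 64 + 800\right) - \sqrt{196} = \frac{2596}{3} - 14 = \frac{2554}{3}$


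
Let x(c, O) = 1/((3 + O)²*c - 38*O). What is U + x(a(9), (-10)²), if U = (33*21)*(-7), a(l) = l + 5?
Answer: -702065825/144726 ≈ -4851.0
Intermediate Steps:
a(l) = 5 + l
x(c, O) = 1/(-38*O + c*(3 + O)²) (x(c, O) = 1/(c*(3 + O)² - 38*O) = 1/(-38*O + c*(3 + O)²))
U = -4851 (U = 693*(-7) = -4851)
U + x(a(9), (-10)²) = -4851 - 1/(38*(-10)² - (5 + 9)*(3 + (-10)²)²) = -4851 - 1/(38*100 - 1*14*(3 + 100)²) = -4851 - 1/(3800 - 1*14*103²) = -4851 - 1/(3800 - 1*14*10609) = -4851 - 1/(3800 - 148526) = -4851 - 1/(-144726) = -4851 - 1*(-1/144726) = -4851 + 1/144726 = -702065825/144726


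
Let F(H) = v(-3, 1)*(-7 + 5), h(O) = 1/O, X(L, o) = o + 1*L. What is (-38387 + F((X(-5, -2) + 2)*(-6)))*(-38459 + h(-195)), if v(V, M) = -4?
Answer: 95941180258/65 ≈ 1.4760e+9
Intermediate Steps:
X(L, o) = L + o (X(L, o) = o + L = L + o)
F(H) = 8 (F(H) = -4*(-7 + 5) = -4*(-2) = 8)
(-38387 + F((X(-5, -2) + 2)*(-6)))*(-38459 + h(-195)) = (-38387 + 8)*(-38459 + 1/(-195)) = -38379*(-38459 - 1/195) = -38379*(-7499506/195) = 95941180258/65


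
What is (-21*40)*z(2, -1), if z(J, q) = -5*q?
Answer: -4200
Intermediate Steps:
(-21*40)*z(2, -1) = (-21*40)*(-5*(-1)) = -840*5 = -4200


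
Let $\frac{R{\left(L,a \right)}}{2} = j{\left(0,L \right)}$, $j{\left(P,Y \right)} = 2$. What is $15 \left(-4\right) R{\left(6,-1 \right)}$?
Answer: $-240$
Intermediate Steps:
$R{\left(L,a \right)} = 4$ ($R{\left(L,a \right)} = 2 \cdot 2 = 4$)
$15 \left(-4\right) R{\left(6,-1 \right)} = 15 \left(-4\right) 4 = \left(-60\right) 4 = -240$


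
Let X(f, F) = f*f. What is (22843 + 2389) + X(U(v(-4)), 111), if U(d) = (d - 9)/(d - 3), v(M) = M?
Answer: 1236537/49 ≈ 25235.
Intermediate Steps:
U(d) = (-9 + d)/(-3 + d)
X(f, F) = f²
(22843 + 2389) + X(U(v(-4)), 111) = (22843 + 2389) + ((-9 - 4)/(-3 - 4))² = 25232 + (-13/(-7))² = 25232 + (-⅐*(-13))² = 25232 + (13/7)² = 25232 + 169/49 = 1236537/49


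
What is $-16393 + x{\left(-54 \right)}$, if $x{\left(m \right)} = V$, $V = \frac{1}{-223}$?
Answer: $- \frac{3655640}{223} \approx -16393.0$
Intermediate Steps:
$V = - \frac{1}{223} \approx -0.0044843$
$x{\left(m \right)} = - \frac{1}{223}$
$-16393 + x{\left(-54 \right)} = -16393 - \frac{1}{223} = - \frac{3655640}{223}$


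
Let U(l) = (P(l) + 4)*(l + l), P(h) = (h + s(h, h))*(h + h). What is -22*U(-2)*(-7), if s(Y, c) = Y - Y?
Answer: -7392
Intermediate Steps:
s(Y, c) = 0
P(h) = 2*h² (P(h) = (h + 0)*(h + h) = h*(2*h) = 2*h²)
U(l) = 2*l*(4 + 2*l²) (U(l) = (2*l² + 4)*(l + l) = (4 + 2*l²)*(2*l) = 2*l*(4 + 2*l²))
-22*U(-2)*(-7) = -88*(-2)*(2 + (-2)²)*(-7) = -88*(-2)*(2 + 4)*(-7) = -88*(-2)*6*(-7) = -22*(-48)*(-7) = 1056*(-7) = -7392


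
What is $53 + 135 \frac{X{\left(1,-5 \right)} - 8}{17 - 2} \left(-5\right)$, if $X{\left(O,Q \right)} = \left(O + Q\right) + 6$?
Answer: $323$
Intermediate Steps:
$X{\left(O,Q \right)} = 6 + O + Q$
$53 + 135 \frac{X{\left(1,-5 \right)} - 8}{17 - 2} \left(-5\right) = 53 + 135 \frac{\left(6 + 1 - 5\right) - 8}{17 - 2} \left(-5\right) = 53 + 135 \frac{2 - 8}{15} \left(-5\right) = 53 + 135 \left(-6\right) \frac{1}{15} \left(-5\right) = 53 + 135 \left(\left(- \frac{2}{5}\right) \left(-5\right)\right) = 53 + 135 \cdot 2 = 53 + 270 = 323$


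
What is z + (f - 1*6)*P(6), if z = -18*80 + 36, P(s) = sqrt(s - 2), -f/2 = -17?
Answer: -1348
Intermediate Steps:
f = 34 (f = -2*(-17) = 34)
P(s) = sqrt(-2 + s)
z = -1404 (z = -1440 + 36 = -1404)
z + (f - 1*6)*P(6) = -1404 + (34 - 1*6)*sqrt(-2 + 6) = -1404 + (34 - 6)*sqrt(4) = -1404 + 28*2 = -1404 + 56 = -1348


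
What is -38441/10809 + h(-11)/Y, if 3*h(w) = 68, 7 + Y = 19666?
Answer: -27980245/7870153 ≈ -3.5552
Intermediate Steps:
Y = 19659 (Y = -7 + 19666 = 19659)
h(w) = 68/3 (h(w) = (1/3)*68 = 68/3)
-38441/10809 + h(-11)/Y = -38441/10809 + (68/3)/19659 = -38441*1/10809 + (68/3)*(1/19659) = -38441/10809 + 68/58977 = -27980245/7870153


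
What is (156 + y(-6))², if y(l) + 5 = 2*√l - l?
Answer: 24625 + 628*I*√6 ≈ 24625.0 + 1538.3*I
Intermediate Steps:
y(l) = -5 - l + 2*√l (y(l) = -5 + (2*√l - l) = -5 + (-l + 2*√l) = -5 - l + 2*√l)
(156 + y(-6))² = (156 + (-5 - 1*(-6) + 2*√(-6)))² = (156 + (-5 + 6 + 2*(I*√6)))² = (156 + (-5 + 6 + 2*I*√6))² = (156 + (1 + 2*I*√6))² = (157 + 2*I*√6)²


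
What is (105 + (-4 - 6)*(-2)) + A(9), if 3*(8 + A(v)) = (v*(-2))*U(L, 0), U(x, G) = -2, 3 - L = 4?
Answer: 129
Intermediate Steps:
L = -1 (L = 3 - 1*4 = 3 - 4 = -1)
A(v) = -8 + 4*v/3 (A(v) = -8 + ((v*(-2))*(-2))/3 = -8 + (-2*v*(-2))/3 = -8 + (4*v)/3 = -8 + 4*v/3)
(105 + (-4 - 6)*(-2)) + A(9) = (105 + (-4 - 6)*(-2)) + (-8 + (4/3)*9) = (105 - 10*(-2)) + (-8 + 12) = (105 + 20) + 4 = 125 + 4 = 129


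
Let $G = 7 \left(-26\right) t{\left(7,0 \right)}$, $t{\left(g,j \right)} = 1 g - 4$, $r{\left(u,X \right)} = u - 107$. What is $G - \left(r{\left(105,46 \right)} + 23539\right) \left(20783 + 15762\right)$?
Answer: $-860160211$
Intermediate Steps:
$r{\left(u,X \right)} = -107 + u$
$t{\left(g,j \right)} = -4 + g$ ($t{\left(g,j \right)} = g - 4 = -4 + g$)
$G = -546$ ($G = 7 \left(-26\right) \left(-4 + 7\right) = \left(-182\right) 3 = -546$)
$G - \left(r{\left(105,46 \right)} + 23539\right) \left(20783 + 15762\right) = -546 - \left(\left(-107 + 105\right) + 23539\right) \left(20783 + 15762\right) = -546 - \left(-2 + 23539\right) 36545 = -546 - 23537 \cdot 36545 = -546 - 860159665 = -860160211$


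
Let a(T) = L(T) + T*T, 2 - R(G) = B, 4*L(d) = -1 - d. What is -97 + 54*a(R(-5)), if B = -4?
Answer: 3505/2 ≈ 1752.5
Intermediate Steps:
L(d) = -¼ - d/4 (L(d) = (-1 - d)/4 = -¼ - d/4)
R(G) = 6 (R(G) = 2 - 1*(-4) = 2 + 4 = 6)
a(T) = -¼ + T² - T/4 (a(T) = (-¼ - T/4) + T*T = (-¼ - T/4) + T² = -¼ + T² - T/4)
-97 + 54*a(R(-5)) = -97 + 54*(-¼ + 6² - ¼*6) = -97 + 54*(-¼ + 36 - 3/2) = -97 + 54*(137/4) = -97 + 3699/2 = 3505/2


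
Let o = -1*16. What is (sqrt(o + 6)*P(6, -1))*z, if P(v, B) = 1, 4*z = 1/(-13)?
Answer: -I*sqrt(10)/52 ≈ -0.060813*I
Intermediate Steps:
o = -16
z = -1/52 (z = (1/4)/(-13) = (1/4)*(-1/13) = -1/52 ≈ -0.019231)
(sqrt(o + 6)*P(6, -1))*z = (sqrt(-16 + 6)*1)*(-1/52) = (sqrt(-10)*1)*(-1/52) = ((I*sqrt(10))*1)*(-1/52) = (I*sqrt(10))*(-1/52) = -I*sqrt(10)/52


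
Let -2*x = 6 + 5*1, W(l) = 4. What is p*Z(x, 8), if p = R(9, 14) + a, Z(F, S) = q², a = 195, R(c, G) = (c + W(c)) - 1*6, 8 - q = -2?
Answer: 20200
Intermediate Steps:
q = 10 (q = 8 - 1*(-2) = 8 + 2 = 10)
x = -11/2 (x = -(6 + 5*1)/2 = -(6 + 5)/2 = -½*11 = -11/2 ≈ -5.5000)
R(c, G) = -2 + c (R(c, G) = (c + 4) - 1*6 = (4 + c) - 6 = -2 + c)
Z(F, S) = 100 (Z(F, S) = 10² = 100)
p = 202 (p = (-2 + 9) + 195 = 7 + 195 = 202)
p*Z(x, 8) = 202*100 = 20200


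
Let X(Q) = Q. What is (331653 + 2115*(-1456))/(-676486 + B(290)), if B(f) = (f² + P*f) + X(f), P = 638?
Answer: 915929/135692 ≈ 6.7501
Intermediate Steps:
B(f) = f² + 639*f (B(f) = (f² + 638*f) + f = f² + 639*f)
(331653 + 2115*(-1456))/(-676486 + B(290)) = (331653 + 2115*(-1456))/(-676486 + 290*(639 + 290)) = (331653 - 3079440)/(-676486 + 290*929) = -2747787/(-676486 + 269410) = -2747787/(-407076) = -2747787*(-1/407076) = 915929/135692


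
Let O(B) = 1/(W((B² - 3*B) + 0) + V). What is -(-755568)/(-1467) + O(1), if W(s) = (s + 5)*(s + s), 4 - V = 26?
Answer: -2854531/5542 ≈ -515.07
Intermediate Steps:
V = -22 (V = 4 - 1*26 = 4 - 26 = -22)
W(s) = 2*s*(5 + s) (W(s) = (5 + s)*(2*s) = 2*s*(5 + s))
O(B) = 1/(-22 + 2*(B² - 3*B)*(5 + B² - 3*B)) (O(B) = 1/(2*((B² - 3*B) + 0)*(5 + ((B² - 3*B) + 0)) - 22) = 1/(2*(B² - 3*B)*(5 + (B² - 3*B)) - 22) = 1/(2*(B² - 3*B)*(5 + B² - 3*B) - 22) = 1/(-22 + 2*(B² - 3*B)*(5 + B² - 3*B)))
-(-755568)/(-1467) + O(1) = -(-755568)/(-1467) + 1/(2*(-11 + 1*(-3 + 1)*(5 + 1*(-3 + 1)))) = -(-755568)*(-1)/1467 + 1/(2*(-11 + 1*(-2)*(5 + 1*(-2)))) = -636*132/163 + 1/(2*(-11 + 1*(-2)*(5 - 2))) = -83952/163 + 1/(2*(-11 + 1*(-2)*3)) = -83952/163 + 1/(2*(-11 - 6)) = -83952/163 + (½)/(-17) = -83952/163 + (½)*(-1/17) = -83952/163 - 1/34 = -2854531/5542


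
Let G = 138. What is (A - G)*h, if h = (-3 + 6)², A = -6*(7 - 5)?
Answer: -1350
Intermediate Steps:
A = -12 (A = -6*2 = -12)
h = 9 (h = 3² = 9)
(A - G)*h = (-12 - 1*138)*9 = (-12 - 138)*9 = -150*9 = -1350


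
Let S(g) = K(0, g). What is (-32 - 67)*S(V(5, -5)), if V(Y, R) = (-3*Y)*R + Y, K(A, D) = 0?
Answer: 0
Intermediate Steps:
V(Y, R) = Y - 3*R*Y (V(Y, R) = -3*R*Y + Y = Y - 3*R*Y)
S(g) = 0
(-32 - 67)*S(V(5, -5)) = (-32 - 67)*0 = -99*0 = 0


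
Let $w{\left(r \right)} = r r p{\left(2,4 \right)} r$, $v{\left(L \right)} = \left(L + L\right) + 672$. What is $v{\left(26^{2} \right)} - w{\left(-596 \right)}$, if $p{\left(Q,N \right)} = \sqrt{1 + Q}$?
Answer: $2024 + 211708736 \sqrt{3} \approx 3.6669 \cdot 10^{8}$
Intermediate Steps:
$v{\left(L \right)} = 672 + 2 L$ ($v{\left(L \right)} = 2 L + 672 = 672 + 2 L$)
$w{\left(r \right)} = \sqrt{3} r^{3}$ ($w{\left(r \right)} = r r \sqrt{1 + 2} r = r^{2} \sqrt{3} r = \sqrt{3} r^{2} r = \sqrt{3} r^{3}$)
$v{\left(26^{2} \right)} - w{\left(-596 \right)} = \left(672 + 2 \cdot 26^{2}\right) - \sqrt{3} \left(-596\right)^{3} = \left(672 + 2 \cdot 676\right) - \sqrt{3} \left(-211708736\right) = \left(672 + 1352\right) - - 211708736 \sqrt{3} = 2024 + 211708736 \sqrt{3}$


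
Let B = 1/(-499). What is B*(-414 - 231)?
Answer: 645/499 ≈ 1.2926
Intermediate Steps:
B = -1/499 ≈ -0.0020040
B*(-414 - 231) = -(-414 - 231)/499 = -1/499*(-645) = 645/499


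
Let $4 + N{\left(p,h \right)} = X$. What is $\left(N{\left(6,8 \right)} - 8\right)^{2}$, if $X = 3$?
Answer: $81$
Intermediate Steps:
$N{\left(p,h \right)} = -1$ ($N{\left(p,h \right)} = -4 + 3 = -1$)
$\left(N{\left(6,8 \right)} - 8\right)^{2} = \left(-1 - 8\right)^{2} = \left(-9\right)^{2} = 81$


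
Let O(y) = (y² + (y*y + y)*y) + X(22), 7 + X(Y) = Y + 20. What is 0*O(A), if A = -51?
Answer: 0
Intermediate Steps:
X(Y) = 13 + Y (X(Y) = -7 + (Y + 20) = -7 + (20 + Y) = 13 + Y)
O(y) = 35 + y² + y*(y + y²) (O(y) = (y² + (y*y + y)*y) + (13 + 22) = (y² + (y² + y)*y) + 35 = (y² + (y + y²)*y) + 35 = (y² + y*(y + y²)) + 35 = 35 + y² + y*(y + y²))
0*O(A) = 0*(35 + (-51)³ + 2*(-51)²) = 0*(35 - 132651 + 2*2601) = 0*(35 - 132651 + 5202) = 0*(-127414) = 0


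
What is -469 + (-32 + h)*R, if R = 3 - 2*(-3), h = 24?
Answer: -541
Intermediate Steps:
R = 9 (R = 3 + 6 = 9)
-469 + (-32 + h)*R = -469 + (-32 + 24)*9 = -469 - 8*9 = -469 - 72 = -541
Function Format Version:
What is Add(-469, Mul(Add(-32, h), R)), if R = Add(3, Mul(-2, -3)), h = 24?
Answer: -541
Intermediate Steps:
R = 9 (R = Add(3, 6) = 9)
Add(-469, Mul(Add(-32, h), R)) = Add(-469, Mul(Add(-32, 24), 9)) = Add(-469, Mul(-8, 9)) = Add(-469, -72) = -541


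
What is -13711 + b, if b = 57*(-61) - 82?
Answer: -17270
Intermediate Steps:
b = -3559 (b = -3477 - 82 = -3559)
-13711 + b = -13711 - 3559 = -17270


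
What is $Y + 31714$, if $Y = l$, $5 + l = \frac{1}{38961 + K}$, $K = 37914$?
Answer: $\frac{2437629376}{76875} \approx 31709.0$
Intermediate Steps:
$l = - \frac{384374}{76875}$ ($l = -5 + \frac{1}{38961 + 37914} = -5 + \frac{1}{76875} = - \frac{384374}{76875} \approx -5.0$)
$Y = - \frac{384374}{76875} \approx -5.0$
$Y + 31714 = - \frac{384374}{76875} + 31714 = \frac{2437629376}{76875}$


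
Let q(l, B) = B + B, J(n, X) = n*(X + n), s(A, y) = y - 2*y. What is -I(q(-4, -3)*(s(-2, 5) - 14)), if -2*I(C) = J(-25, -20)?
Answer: 1125/2 ≈ 562.50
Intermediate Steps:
s(A, y) = -y
q(l, B) = 2*B
I(C) = -1125/2 (I(C) = -(-25)*(-20 - 25)/2 = -(-25)*(-45)/2 = -½*1125 = -1125/2)
-I(q(-4, -3)*(s(-2, 5) - 14)) = -1*(-1125/2) = 1125/2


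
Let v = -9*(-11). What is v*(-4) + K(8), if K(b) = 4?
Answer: -392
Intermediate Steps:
v = 99
v*(-4) + K(8) = 99*(-4) + 4 = -396 + 4 = -392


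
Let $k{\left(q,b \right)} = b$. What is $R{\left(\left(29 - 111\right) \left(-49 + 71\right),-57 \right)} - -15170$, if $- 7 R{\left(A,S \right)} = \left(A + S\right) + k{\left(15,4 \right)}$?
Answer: $\frac{108047}{7} \approx 15435.0$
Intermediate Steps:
$R{\left(A,S \right)} = - \frac{4}{7} - \frac{A}{7} - \frac{S}{7}$ ($R{\left(A,S \right)} = - \frac{\left(A + S\right) + 4}{7} = - \frac{4 + A + S}{7} = - \frac{4}{7} - \frac{A}{7} - \frac{S}{7}$)
$R{\left(\left(29 - 111\right) \left(-49 + 71\right),-57 \right)} - -15170 = \left(- \frac{4}{7} - \frac{\left(29 - 111\right) \left(-49 + 71\right)}{7} - - \frac{57}{7}\right) - -15170 = \left(- \frac{4}{7} - \frac{\left(-82\right) 22}{7} + \frac{57}{7}\right) + 15170 = \left(- \frac{4}{7} - - \frac{1804}{7} + \frac{57}{7}\right) + 15170 = \left(- \frac{4}{7} + \frac{1804}{7} + \frac{57}{7}\right) + 15170 = \frac{1857}{7} + 15170 = \frac{108047}{7}$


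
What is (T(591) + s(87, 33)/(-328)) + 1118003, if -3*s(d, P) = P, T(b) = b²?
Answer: 481269163/328 ≈ 1.4673e+6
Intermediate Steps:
s(d, P) = -P/3
(T(591) + s(87, 33)/(-328)) + 1118003 = (591² + (-⅓*33)/(-328)) + 1118003 = (349281 - 1/328*(-11)) + 1118003 = (349281 + 11/328) + 1118003 = 114564179/328 + 1118003 = 481269163/328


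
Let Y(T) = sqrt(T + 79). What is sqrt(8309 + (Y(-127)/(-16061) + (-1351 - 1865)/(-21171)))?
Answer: sqrt(106743661983402110445 - 3199431440756*I*sqrt(3))/113342477 ≈ 91.155 - 2.3661e-6*I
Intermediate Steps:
Y(T) = sqrt(79 + T)
sqrt(8309 + (Y(-127)/(-16061) + (-1351 - 1865)/(-21171))) = sqrt(8309 + (sqrt(79 - 127)/(-16061) + (-1351 - 1865)/(-21171))) = sqrt(8309 + (sqrt(-48)*(-1/16061) - 3216*(-1/21171))) = sqrt(8309 + ((4*I*sqrt(3))*(-1/16061) + 1072/7057)) = sqrt(8309 + (-4*I*sqrt(3)/16061 + 1072/7057)) = sqrt(8309 + (1072/7057 - 4*I*sqrt(3)/16061)) = sqrt(58637685/7057 - 4*I*sqrt(3)/16061)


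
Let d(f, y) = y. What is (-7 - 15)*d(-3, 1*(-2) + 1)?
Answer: 22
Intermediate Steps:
(-7 - 15)*d(-3, 1*(-2) + 1) = (-7 - 15)*(1*(-2) + 1) = -22*(-2 + 1) = -22*(-1) = 22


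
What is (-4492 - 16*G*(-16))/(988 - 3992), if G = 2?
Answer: 995/751 ≈ 1.3249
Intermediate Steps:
(-4492 - 16*G*(-16))/(988 - 3992) = (-4492 - 16*2*(-16))/(988 - 3992) = (-4492 - 32*(-16))/(-3004) = (-4492 + 512)*(-1/3004) = -3980*(-1/3004) = 995/751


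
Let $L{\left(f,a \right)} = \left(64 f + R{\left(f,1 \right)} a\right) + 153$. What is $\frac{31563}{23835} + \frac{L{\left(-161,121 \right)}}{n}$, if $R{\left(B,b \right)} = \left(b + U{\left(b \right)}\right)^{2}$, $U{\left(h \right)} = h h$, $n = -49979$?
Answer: $\frac{86090482}{56726165} \approx 1.5177$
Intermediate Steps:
$U{\left(h \right)} = h^{2}$
$R{\left(B,b \right)} = \left(b + b^{2}\right)^{2}$
$L{\left(f,a \right)} = 153 + 4 a + 64 f$ ($L{\left(f,a \right)} = \left(64 f + 1^{2} \left(1 + 1\right)^{2} a\right) + 153 = \left(64 f + 1 \cdot 2^{2} a\right) + 153 = \left(64 f + 1 \cdot 4 a\right) + 153 = \left(64 f + 4 a\right) + 153 = \left(4 a + 64 f\right) + 153 = 153 + 4 a + 64 f$)
$\frac{31563}{23835} + \frac{L{\left(-161,121 \right)}}{n} = \frac{31563}{23835} + \frac{153 + 4 \cdot 121 + 64 \left(-161\right)}{-49979} = 31563 \cdot \frac{1}{23835} + \left(153 + 484 - 10304\right) \left(- \frac{1}{49979}\right) = \frac{1503}{1135} - - \frac{9667}{49979} = \frac{1503}{1135} + \frac{9667}{49979} = \frac{86090482}{56726165}$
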